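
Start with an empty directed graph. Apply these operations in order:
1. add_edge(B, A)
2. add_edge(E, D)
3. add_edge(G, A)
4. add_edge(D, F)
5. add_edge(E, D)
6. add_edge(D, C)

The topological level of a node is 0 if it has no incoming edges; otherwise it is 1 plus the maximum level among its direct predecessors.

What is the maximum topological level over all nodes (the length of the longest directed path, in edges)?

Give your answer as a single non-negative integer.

Answer: 2

Derivation:
Op 1: add_edge(B, A). Edges now: 1
Op 2: add_edge(E, D). Edges now: 2
Op 3: add_edge(G, A). Edges now: 3
Op 4: add_edge(D, F). Edges now: 4
Op 5: add_edge(E, D) (duplicate, no change). Edges now: 4
Op 6: add_edge(D, C). Edges now: 5
Compute levels (Kahn BFS):
  sources (in-degree 0): B, E, G
  process B: level=0
    B->A: in-degree(A)=1, level(A)>=1
  process E: level=0
    E->D: in-degree(D)=0, level(D)=1, enqueue
  process G: level=0
    G->A: in-degree(A)=0, level(A)=1, enqueue
  process D: level=1
    D->C: in-degree(C)=0, level(C)=2, enqueue
    D->F: in-degree(F)=0, level(F)=2, enqueue
  process A: level=1
  process C: level=2
  process F: level=2
All levels: A:1, B:0, C:2, D:1, E:0, F:2, G:0
max level = 2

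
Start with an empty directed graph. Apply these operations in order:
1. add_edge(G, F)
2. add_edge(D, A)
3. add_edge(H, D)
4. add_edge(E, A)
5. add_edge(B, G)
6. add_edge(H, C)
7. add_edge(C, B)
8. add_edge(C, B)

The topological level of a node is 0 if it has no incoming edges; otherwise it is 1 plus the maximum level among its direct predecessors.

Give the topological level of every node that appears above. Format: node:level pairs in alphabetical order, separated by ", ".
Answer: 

Answer: A:2, B:2, C:1, D:1, E:0, F:4, G:3, H:0

Derivation:
Op 1: add_edge(G, F). Edges now: 1
Op 2: add_edge(D, A). Edges now: 2
Op 3: add_edge(H, D). Edges now: 3
Op 4: add_edge(E, A). Edges now: 4
Op 5: add_edge(B, G). Edges now: 5
Op 6: add_edge(H, C). Edges now: 6
Op 7: add_edge(C, B). Edges now: 7
Op 8: add_edge(C, B) (duplicate, no change). Edges now: 7
Compute levels (Kahn BFS):
  sources (in-degree 0): E, H
  process E: level=0
    E->A: in-degree(A)=1, level(A)>=1
  process H: level=0
    H->C: in-degree(C)=0, level(C)=1, enqueue
    H->D: in-degree(D)=0, level(D)=1, enqueue
  process C: level=1
    C->B: in-degree(B)=0, level(B)=2, enqueue
  process D: level=1
    D->A: in-degree(A)=0, level(A)=2, enqueue
  process B: level=2
    B->G: in-degree(G)=0, level(G)=3, enqueue
  process A: level=2
  process G: level=3
    G->F: in-degree(F)=0, level(F)=4, enqueue
  process F: level=4
All levels: A:2, B:2, C:1, D:1, E:0, F:4, G:3, H:0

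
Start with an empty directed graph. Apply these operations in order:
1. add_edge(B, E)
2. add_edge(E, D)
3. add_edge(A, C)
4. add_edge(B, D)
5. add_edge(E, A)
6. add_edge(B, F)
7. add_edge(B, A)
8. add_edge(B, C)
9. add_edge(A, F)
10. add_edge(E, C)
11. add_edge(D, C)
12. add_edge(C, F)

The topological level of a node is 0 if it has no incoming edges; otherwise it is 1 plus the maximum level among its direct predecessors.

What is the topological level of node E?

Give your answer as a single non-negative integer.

Op 1: add_edge(B, E). Edges now: 1
Op 2: add_edge(E, D). Edges now: 2
Op 3: add_edge(A, C). Edges now: 3
Op 4: add_edge(B, D). Edges now: 4
Op 5: add_edge(E, A). Edges now: 5
Op 6: add_edge(B, F). Edges now: 6
Op 7: add_edge(B, A). Edges now: 7
Op 8: add_edge(B, C). Edges now: 8
Op 9: add_edge(A, F). Edges now: 9
Op 10: add_edge(E, C). Edges now: 10
Op 11: add_edge(D, C). Edges now: 11
Op 12: add_edge(C, F). Edges now: 12
Compute levels (Kahn BFS):
  sources (in-degree 0): B
  process B: level=0
    B->A: in-degree(A)=1, level(A)>=1
    B->C: in-degree(C)=3, level(C)>=1
    B->D: in-degree(D)=1, level(D)>=1
    B->E: in-degree(E)=0, level(E)=1, enqueue
    B->F: in-degree(F)=2, level(F)>=1
  process E: level=1
    E->A: in-degree(A)=0, level(A)=2, enqueue
    E->C: in-degree(C)=2, level(C)>=2
    E->D: in-degree(D)=0, level(D)=2, enqueue
  process A: level=2
    A->C: in-degree(C)=1, level(C)>=3
    A->F: in-degree(F)=1, level(F)>=3
  process D: level=2
    D->C: in-degree(C)=0, level(C)=3, enqueue
  process C: level=3
    C->F: in-degree(F)=0, level(F)=4, enqueue
  process F: level=4
All levels: A:2, B:0, C:3, D:2, E:1, F:4
level(E) = 1

Answer: 1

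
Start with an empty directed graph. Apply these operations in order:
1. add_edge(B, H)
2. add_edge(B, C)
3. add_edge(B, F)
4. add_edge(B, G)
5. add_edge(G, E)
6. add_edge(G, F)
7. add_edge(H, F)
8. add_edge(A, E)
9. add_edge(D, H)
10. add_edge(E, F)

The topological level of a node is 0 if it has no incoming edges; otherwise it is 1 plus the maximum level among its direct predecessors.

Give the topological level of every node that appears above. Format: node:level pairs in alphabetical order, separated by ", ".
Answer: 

Answer: A:0, B:0, C:1, D:0, E:2, F:3, G:1, H:1

Derivation:
Op 1: add_edge(B, H). Edges now: 1
Op 2: add_edge(B, C). Edges now: 2
Op 3: add_edge(B, F). Edges now: 3
Op 4: add_edge(B, G). Edges now: 4
Op 5: add_edge(G, E). Edges now: 5
Op 6: add_edge(G, F). Edges now: 6
Op 7: add_edge(H, F). Edges now: 7
Op 8: add_edge(A, E). Edges now: 8
Op 9: add_edge(D, H). Edges now: 9
Op 10: add_edge(E, F). Edges now: 10
Compute levels (Kahn BFS):
  sources (in-degree 0): A, B, D
  process A: level=0
    A->E: in-degree(E)=1, level(E)>=1
  process B: level=0
    B->C: in-degree(C)=0, level(C)=1, enqueue
    B->F: in-degree(F)=3, level(F)>=1
    B->G: in-degree(G)=0, level(G)=1, enqueue
    B->H: in-degree(H)=1, level(H)>=1
  process D: level=0
    D->H: in-degree(H)=0, level(H)=1, enqueue
  process C: level=1
  process G: level=1
    G->E: in-degree(E)=0, level(E)=2, enqueue
    G->F: in-degree(F)=2, level(F)>=2
  process H: level=1
    H->F: in-degree(F)=1, level(F)>=2
  process E: level=2
    E->F: in-degree(F)=0, level(F)=3, enqueue
  process F: level=3
All levels: A:0, B:0, C:1, D:0, E:2, F:3, G:1, H:1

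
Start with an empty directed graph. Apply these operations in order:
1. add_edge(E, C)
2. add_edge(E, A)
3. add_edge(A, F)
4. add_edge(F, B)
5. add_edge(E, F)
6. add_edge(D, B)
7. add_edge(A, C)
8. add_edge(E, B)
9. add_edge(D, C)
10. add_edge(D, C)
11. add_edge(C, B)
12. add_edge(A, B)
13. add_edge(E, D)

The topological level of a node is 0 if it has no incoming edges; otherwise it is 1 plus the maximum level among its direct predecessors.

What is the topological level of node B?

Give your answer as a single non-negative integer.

Answer: 3

Derivation:
Op 1: add_edge(E, C). Edges now: 1
Op 2: add_edge(E, A). Edges now: 2
Op 3: add_edge(A, F). Edges now: 3
Op 4: add_edge(F, B). Edges now: 4
Op 5: add_edge(E, F). Edges now: 5
Op 6: add_edge(D, B). Edges now: 6
Op 7: add_edge(A, C). Edges now: 7
Op 8: add_edge(E, B). Edges now: 8
Op 9: add_edge(D, C). Edges now: 9
Op 10: add_edge(D, C) (duplicate, no change). Edges now: 9
Op 11: add_edge(C, B). Edges now: 10
Op 12: add_edge(A, B). Edges now: 11
Op 13: add_edge(E, D). Edges now: 12
Compute levels (Kahn BFS):
  sources (in-degree 0): E
  process E: level=0
    E->A: in-degree(A)=0, level(A)=1, enqueue
    E->B: in-degree(B)=4, level(B)>=1
    E->C: in-degree(C)=2, level(C)>=1
    E->D: in-degree(D)=0, level(D)=1, enqueue
    E->F: in-degree(F)=1, level(F)>=1
  process A: level=1
    A->B: in-degree(B)=3, level(B)>=2
    A->C: in-degree(C)=1, level(C)>=2
    A->F: in-degree(F)=0, level(F)=2, enqueue
  process D: level=1
    D->B: in-degree(B)=2, level(B)>=2
    D->C: in-degree(C)=0, level(C)=2, enqueue
  process F: level=2
    F->B: in-degree(B)=1, level(B)>=3
  process C: level=2
    C->B: in-degree(B)=0, level(B)=3, enqueue
  process B: level=3
All levels: A:1, B:3, C:2, D:1, E:0, F:2
level(B) = 3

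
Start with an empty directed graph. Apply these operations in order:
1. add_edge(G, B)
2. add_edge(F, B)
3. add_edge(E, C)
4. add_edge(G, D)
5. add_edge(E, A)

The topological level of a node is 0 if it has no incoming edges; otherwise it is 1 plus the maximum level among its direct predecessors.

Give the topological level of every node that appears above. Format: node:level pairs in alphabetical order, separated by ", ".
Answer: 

Op 1: add_edge(G, B). Edges now: 1
Op 2: add_edge(F, B). Edges now: 2
Op 3: add_edge(E, C). Edges now: 3
Op 4: add_edge(G, D). Edges now: 4
Op 5: add_edge(E, A). Edges now: 5
Compute levels (Kahn BFS):
  sources (in-degree 0): E, F, G
  process E: level=0
    E->A: in-degree(A)=0, level(A)=1, enqueue
    E->C: in-degree(C)=0, level(C)=1, enqueue
  process F: level=0
    F->B: in-degree(B)=1, level(B)>=1
  process G: level=0
    G->B: in-degree(B)=0, level(B)=1, enqueue
    G->D: in-degree(D)=0, level(D)=1, enqueue
  process A: level=1
  process C: level=1
  process B: level=1
  process D: level=1
All levels: A:1, B:1, C:1, D:1, E:0, F:0, G:0

Answer: A:1, B:1, C:1, D:1, E:0, F:0, G:0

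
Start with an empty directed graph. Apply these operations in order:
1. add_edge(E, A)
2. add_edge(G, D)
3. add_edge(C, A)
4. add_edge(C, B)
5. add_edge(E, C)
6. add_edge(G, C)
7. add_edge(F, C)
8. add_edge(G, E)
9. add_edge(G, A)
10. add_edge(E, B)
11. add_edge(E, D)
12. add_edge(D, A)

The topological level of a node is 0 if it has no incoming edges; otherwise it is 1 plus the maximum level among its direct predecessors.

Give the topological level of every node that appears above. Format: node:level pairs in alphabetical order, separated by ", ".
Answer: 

Answer: A:3, B:3, C:2, D:2, E:1, F:0, G:0

Derivation:
Op 1: add_edge(E, A). Edges now: 1
Op 2: add_edge(G, D). Edges now: 2
Op 3: add_edge(C, A). Edges now: 3
Op 4: add_edge(C, B). Edges now: 4
Op 5: add_edge(E, C). Edges now: 5
Op 6: add_edge(G, C). Edges now: 6
Op 7: add_edge(F, C). Edges now: 7
Op 8: add_edge(G, E). Edges now: 8
Op 9: add_edge(G, A). Edges now: 9
Op 10: add_edge(E, B). Edges now: 10
Op 11: add_edge(E, D). Edges now: 11
Op 12: add_edge(D, A). Edges now: 12
Compute levels (Kahn BFS):
  sources (in-degree 0): F, G
  process F: level=0
    F->C: in-degree(C)=2, level(C)>=1
  process G: level=0
    G->A: in-degree(A)=3, level(A)>=1
    G->C: in-degree(C)=1, level(C)>=1
    G->D: in-degree(D)=1, level(D)>=1
    G->E: in-degree(E)=0, level(E)=1, enqueue
  process E: level=1
    E->A: in-degree(A)=2, level(A)>=2
    E->B: in-degree(B)=1, level(B)>=2
    E->C: in-degree(C)=0, level(C)=2, enqueue
    E->D: in-degree(D)=0, level(D)=2, enqueue
  process C: level=2
    C->A: in-degree(A)=1, level(A)>=3
    C->B: in-degree(B)=0, level(B)=3, enqueue
  process D: level=2
    D->A: in-degree(A)=0, level(A)=3, enqueue
  process B: level=3
  process A: level=3
All levels: A:3, B:3, C:2, D:2, E:1, F:0, G:0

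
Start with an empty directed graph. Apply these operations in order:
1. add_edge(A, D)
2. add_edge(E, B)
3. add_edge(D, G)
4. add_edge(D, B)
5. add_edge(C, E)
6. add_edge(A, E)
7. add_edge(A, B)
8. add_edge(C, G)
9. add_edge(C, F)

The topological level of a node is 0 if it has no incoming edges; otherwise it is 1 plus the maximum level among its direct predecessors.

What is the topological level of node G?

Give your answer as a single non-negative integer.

Answer: 2

Derivation:
Op 1: add_edge(A, D). Edges now: 1
Op 2: add_edge(E, B). Edges now: 2
Op 3: add_edge(D, G). Edges now: 3
Op 4: add_edge(D, B). Edges now: 4
Op 5: add_edge(C, E). Edges now: 5
Op 6: add_edge(A, E). Edges now: 6
Op 7: add_edge(A, B). Edges now: 7
Op 8: add_edge(C, G). Edges now: 8
Op 9: add_edge(C, F). Edges now: 9
Compute levels (Kahn BFS):
  sources (in-degree 0): A, C
  process A: level=0
    A->B: in-degree(B)=2, level(B)>=1
    A->D: in-degree(D)=0, level(D)=1, enqueue
    A->E: in-degree(E)=1, level(E)>=1
  process C: level=0
    C->E: in-degree(E)=0, level(E)=1, enqueue
    C->F: in-degree(F)=0, level(F)=1, enqueue
    C->G: in-degree(G)=1, level(G)>=1
  process D: level=1
    D->B: in-degree(B)=1, level(B)>=2
    D->G: in-degree(G)=0, level(G)=2, enqueue
  process E: level=1
    E->B: in-degree(B)=0, level(B)=2, enqueue
  process F: level=1
  process G: level=2
  process B: level=2
All levels: A:0, B:2, C:0, D:1, E:1, F:1, G:2
level(G) = 2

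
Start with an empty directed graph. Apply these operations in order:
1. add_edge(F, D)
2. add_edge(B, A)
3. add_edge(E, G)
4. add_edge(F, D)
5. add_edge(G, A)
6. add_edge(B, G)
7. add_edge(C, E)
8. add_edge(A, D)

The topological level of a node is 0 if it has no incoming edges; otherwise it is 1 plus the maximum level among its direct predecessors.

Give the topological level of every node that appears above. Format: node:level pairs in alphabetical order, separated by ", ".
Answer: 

Op 1: add_edge(F, D). Edges now: 1
Op 2: add_edge(B, A). Edges now: 2
Op 3: add_edge(E, G). Edges now: 3
Op 4: add_edge(F, D) (duplicate, no change). Edges now: 3
Op 5: add_edge(G, A). Edges now: 4
Op 6: add_edge(B, G). Edges now: 5
Op 7: add_edge(C, E). Edges now: 6
Op 8: add_edge(A, D). Edges now: 7
Compute levels (Kahn BFS):
  sources (in-degree 0): B, C, F
  process B: level=0
    B->A: in-degree(A)=1, level(A)>=1
    B->G: in-degree(G)=1, level(G)>=1
  process C: level=0
    C->E: in-degree(E)=0, level(E)=1, enqueue
  process F: level=0
    F->D: in-degree(D)=1, level(D)>=1
  process E: level=1
    E->G: in-degree(G)=0, level(G)=2, enqueue
  process G: level=2
    G->A: in-degree(A)=0, level(A)=3, enqueue
  process A: level=3
    A->D: in-degree(D)=0, level(D)=4, enqueue
  process D: level=4
All levels: A:3, B:0, C:0, D:4, E:1, F:0, G:2

Answer: A:3, B:0, C:0, D:4, E:1, F:0, G:2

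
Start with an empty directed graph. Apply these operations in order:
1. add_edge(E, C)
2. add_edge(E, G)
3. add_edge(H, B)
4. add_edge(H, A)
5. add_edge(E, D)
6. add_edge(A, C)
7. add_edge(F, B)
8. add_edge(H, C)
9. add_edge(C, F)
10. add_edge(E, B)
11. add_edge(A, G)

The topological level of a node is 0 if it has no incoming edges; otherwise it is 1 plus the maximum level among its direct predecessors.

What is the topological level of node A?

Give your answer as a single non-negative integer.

Answer: 1

Derivation:
Op 1: add_edge(E, C). Edges now: 1
Op 2: add_edge(E, G). Edges now: 2
Op 3: add_edge(H, B). Edges now: 3
Op 4: add_edge(H, A). Edges now: 4
Op 5: add_edge(E, D). Edges now: 5
Op 6: add_edge(A, C). Edges now: 6
Op 7: add_edge(F, B). Edges now: 7
Op 8: add_edge(H, C). Edges now: 8
Op 9: add_edge(C, F). Edges now: 9
Op 10: add_edge(E, B). Edges now: 10
Op 11: add_edge(A, G). Edges now: 11
Compute levels (Kahn BFS):
  sources (in-degree 0): E, H
  process E: level=0
    E->B: in-degree(B)=2, level(B)>=1
    E->C: in-degree(C)=2, level(C)>=1
    E->D: in-degree(D)=0, level(D)=1, enqueue
    E->G: in-degree(G)=1, level(G)>=1
  process H: level=0
    H->A: in-degree(A)=0, level(A)=1, enqueue
    H->B: in-degree(B)=1, level(B)>=1
    H->C: in-degree(C)=1, level(C)>=1
  process D: level=1
  process A: level=1
    A->C: in-degree(C)=0, level(C)=2, enqueue
    A->G: in-degree(G)=0, level(G)=2, enqueue
  process C: level=2
    C->F: in-degree(F)=0, level(F)=3, enqueue
  process G: level=2
  process F: level=3
    F->B: in-degree(B)=0, level(B)=4, enqueue
  process B: level=4
All levels: A:1, B:4, C:2, D:1, E:0, F:3, G:2, H:0
level(A) = 1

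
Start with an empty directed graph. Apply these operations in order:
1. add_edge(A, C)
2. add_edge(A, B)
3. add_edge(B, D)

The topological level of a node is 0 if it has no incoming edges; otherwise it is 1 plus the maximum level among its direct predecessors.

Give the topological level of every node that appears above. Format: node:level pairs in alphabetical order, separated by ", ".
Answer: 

Op 1: add_edge(A, C). Edges now: 1
Op 2: add_edge(A, B). Edges now: 2
Op 3: add_edge(B, D). Edges now: 3
Compute levels (Kahn BFS):
  sources (in-degree 0): A
  process A: level=0
    A->B: in-degree(B)=0, level(B)=1, enqueue
    A->C: in-degree(C)=0, level(C)=1, enqueue
  process B: level=1
    B->D: in-degree(D)=0, level(D)=2, enqueue
  process C: level=1
  process D: level=2
All levels: A:0, B:1, C:1, D:2

Answer: A:0, B:1, C:1, D:2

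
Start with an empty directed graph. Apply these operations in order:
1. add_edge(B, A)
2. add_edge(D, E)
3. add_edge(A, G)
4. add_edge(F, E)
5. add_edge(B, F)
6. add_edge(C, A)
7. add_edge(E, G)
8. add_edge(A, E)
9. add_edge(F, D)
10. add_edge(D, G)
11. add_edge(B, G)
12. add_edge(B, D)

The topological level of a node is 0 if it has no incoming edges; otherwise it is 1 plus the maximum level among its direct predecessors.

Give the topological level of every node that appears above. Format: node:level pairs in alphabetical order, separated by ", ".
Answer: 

Answer: A:1, B:0, C:0, D:2, E:3, F:1, G:4

Derivation:
Op 1: add_edge(B, A). Edges now: 1
Op 2: add_edge(D, E). Edges now: 2
Op 3: add_edge(A, G). Edges now: 3
Op 4: add_edge(F, E). Edges now: 4
Op 5: add_edge(B, F). Edges now: 5
Op 6: add_edge(C, A). Edges now: 6
Op 7: add_edge(E, G). Edges now: 7
Op 8: add_edge(A, E). Edges now: 8
Op 9: add_edge(F, D). Edges now: 9
Op 10: add_edge(D, G). Edges now: 10
Op 11: add_edge(B, G). Edges now: 11
Op 12: add_edge(B, D). Edges now: 12
Compute levels (Kahn BFS):
  sources (in-degree 0): B, C
  process B: level=0
    B->A: in-degree(A)=1, level(A)>=1
    B->D: in-degree(D)=1, level(D)>=1
    B->F: in-degree(F)=0, level(F)=1, enqueue
    B->G: in-degree(G)=3, level(G)>=1
  process C: level=0
    C->A: in-degree(A)=0, level(A)=1, enqueue
  process F: level=1
    F->D: in-degree(D)=0, level(D)=2, enqueue
    F->E: in-degree(E)=2, level(E)>=2
  process A: level=1
    A->E: in-degree(E)=1, level(E)>=2
    A->G: in-degree(G)=2, level(G)>=2
  process D: level=2
    D->E: in-degree(E)=0, level(E)=3, enqueue
    D->G: in-degree(G)=1, level(G)>=3
  process E: level=3
    E->G: in-degree(G)=0, level(G)=4, enqueue
  process G: level=4
All levels: A:1, B:0, C:0, D:2, E:3, F:1, G:4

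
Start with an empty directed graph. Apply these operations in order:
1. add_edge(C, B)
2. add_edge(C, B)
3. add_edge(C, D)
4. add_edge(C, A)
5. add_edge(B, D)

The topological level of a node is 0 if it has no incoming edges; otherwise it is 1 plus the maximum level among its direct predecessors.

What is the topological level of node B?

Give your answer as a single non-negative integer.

Op 1: add_edge(C, B). Edges now: 1
Op 2: add_edge(C, B) (duplicate, no change). Edges now: 1
Op 3: add_edge(C, D). Edges now: 2
Op 4: add_edge(C, A). Edges now: 3
Op 5: add_edge(B, D). Edges now: 4
Compute levels (Kahn BFS):
  sources (in-degree 0): C
  process C: level=0
    C->A: in-degree(A)=0, level(A)=1, enqueue
    C->B: in-degree(B)=0, level(B)=1, enqueue
    C->D: in-degree(D)=1, level(D)>=1
  process A: level=1
  process B: level=1
    B->D: in-degree(D)=0, level(D)=2, enqueue
  process D: level=2
All levels: A:1, B:1, C:0, D:2
level(B) = 1

Answer: 1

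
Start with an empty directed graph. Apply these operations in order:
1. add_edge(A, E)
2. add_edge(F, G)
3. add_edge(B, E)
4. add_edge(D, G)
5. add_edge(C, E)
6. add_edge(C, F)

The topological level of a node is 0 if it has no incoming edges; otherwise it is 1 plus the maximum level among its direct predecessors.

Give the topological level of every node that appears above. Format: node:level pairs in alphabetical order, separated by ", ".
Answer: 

Op 1: add_edge(A, E). Edges now: 1
Op 2: add_edge(F, G). Edges now: 2
Op 3: add_edge(B, E). Edges now: 3
Op 4: add_edge(D, G). Edges now: 4
Op 5: add_edge(C, E). Edges now: 5
Op 6: add_edge(C, F). Edges now: 6
Compute levels (Kahn BFS):
  sources (in-degree 0): A, B, C, D
  process A: level=0
    A->E: in-degree(E)=2, level(E)>=1
  process B: level=0
    B->E: in-degree(E)=1, level(E)>=1
  process C: level=0
    C->E: in-degree(E)=0, level(E)=1, enqueue
    C->F: in-degree(F)=0, level(F)=1, enqueue
  process D: level=0
    D->G: in-degree(G)=1, level(G)>=1
  process E: level=1
  process F: level=1
    F->G: in-degree(G)=0, level(G)=2, enqueue
  process G: level=2
All levels: A:0, B:0, C:0, D:0, E:1, F:1, G:2

Answer: A:0, B:0, C:0, D:0, E:1, F:1, G:2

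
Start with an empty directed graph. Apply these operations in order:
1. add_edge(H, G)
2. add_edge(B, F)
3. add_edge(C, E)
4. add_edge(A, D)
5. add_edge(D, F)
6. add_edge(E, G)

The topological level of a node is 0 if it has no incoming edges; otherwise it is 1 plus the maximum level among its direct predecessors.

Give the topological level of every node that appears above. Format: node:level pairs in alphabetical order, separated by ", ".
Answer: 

Op 1: add_edge(H, G). Edges now: 1
Op 2: add_edge(B, F). Edges now: 2
Op 3: add_edge(C, E). Edges now: 3
Op 4: add_edge(A, D). Edges now: 4
Op 5: add_edge(D, F). Edges now: 5
Op 6: add_edge(E, G). Edges now: 6
Compute levels (Kahn BFS):
  sources (in-degree 0): A, B, C, H
  process A: level=0
    A->D: in-degree(D)=0, level(D)=1, enqueue
  process B: level=0
    B->F: in-degree(F)=1, level(F)>=1
  process C: level=0
    C->E: in-degree(E)=0, level(E)=1, enqueue
  process H: level=0
    H->G: in-degree(G)=1, level(G)>=1
  process D: level=1
    D->F: in-degree(F)=0, level(F)=2, enqueue
  process E: level=1
    E->G: in-degree(G)=0, level(G)=2, enqueue
  process F: level=2
  process G: level=2
All levels: A:0, B:0, C:0, D:1, E:1, F:2, G:2, H:0

Answer: A:0, B:0, C:0, D:1, E:1, F:2, G:2, H:0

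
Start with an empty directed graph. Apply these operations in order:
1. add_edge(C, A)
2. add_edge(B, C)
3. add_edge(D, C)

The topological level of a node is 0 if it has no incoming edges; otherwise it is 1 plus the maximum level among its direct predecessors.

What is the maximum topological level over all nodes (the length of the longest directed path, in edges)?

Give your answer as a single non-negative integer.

Answer: 2

Derivation:
Op 1: add_edge(C, A). Edges now: 1
Op 2: add_edge(B, C). Edges now: 2
Op 3: add_edge(D, C). Edges now: 3
Compute levels (Kahn BFS):
  sources (in-degree 0): B, D
  process B: level=0
    B->C: in-degree(C)=1, level(C)>=1
  process D: level=0
    D->C: in-degree(C)=0, level(C)=1, enqueue
  process C: level=1
    C->A: in-degree(A)=0, level(A)=2, enqueue
  process A: level=2
All levels: A:2, B:0, C:1, D:0
max level = 2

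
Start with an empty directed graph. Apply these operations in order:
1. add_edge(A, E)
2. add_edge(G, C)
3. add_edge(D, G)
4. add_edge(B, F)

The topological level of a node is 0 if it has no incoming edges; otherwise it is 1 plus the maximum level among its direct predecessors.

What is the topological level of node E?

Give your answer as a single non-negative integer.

Answer: 1

Derivation:
Op 1: add_edge(A, E). Edges now: 1
Op 2: add_edge(G, C). Edges now: 2
Op 3: add_edge(D, G). Edges now: 3
Op 4: add_edge(B, F). Edges now: 4
Compute levels (Kahn BFS):
  sources (in-degree 0): A, B, D
  process A: level=0
    A->E: in-degree(E)=0, level(E)=1, enqueue
  process B: level=0
    B->F: in-degree(F)=0, level(F)=1, enqueue
  process D: level=0
    D->G: in-degree(G)=0, level(G)=1, enqueue
  process E: level=1
  process F: level=1
  process G: level=1
    G->C: in-degree(C)=0, level(C)=2, enqueue
  process C: level=2
All levels: A:0, B:0, C:2, D:0, E:1, F:1, G:1
level(E) = 1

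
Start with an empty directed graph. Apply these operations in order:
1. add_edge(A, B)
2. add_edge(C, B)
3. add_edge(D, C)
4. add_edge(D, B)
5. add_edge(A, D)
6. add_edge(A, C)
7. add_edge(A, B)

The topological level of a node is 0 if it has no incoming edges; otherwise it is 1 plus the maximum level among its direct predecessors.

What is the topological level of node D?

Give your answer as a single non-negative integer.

Op 1: add_edge(A, B). Edges now: 1
Op 2: add_edge(C, B). Edges now: 2
Op 3: add_edge(D, C). Edges now: 3
Op 4: add_edge(D, B). Edges now: 4
Op 5: add_edge(A, D). Edges now: 5
Op 6: add_edge(A, C). Edges now: 6
Op 7: add_edge(A, B) (duplicate, no change). Edges now: 6
Compute levels (Kahn BFS):
  sources (in-degree 0): A
  process A: level=0
    A->B: in-degree(B)=2, level(B)>=1
    A->C: in-degree(C)=1, level(C)>=1
    A->D: in-degree(D)=0, level(D)=1, enqueue
  process D: level=1
    D->B: in-degree(B)=1, level(B)>=2
    D->C: in-degree(C)=0, level(C)=2, enqueue
  process C: level=2
    C->B: in-degree(B)=0, level(B)=3, enqueue
  process B: level=3
All levels: A:0, B:3, C:2, D:1
level(D) = 1

Answer: 1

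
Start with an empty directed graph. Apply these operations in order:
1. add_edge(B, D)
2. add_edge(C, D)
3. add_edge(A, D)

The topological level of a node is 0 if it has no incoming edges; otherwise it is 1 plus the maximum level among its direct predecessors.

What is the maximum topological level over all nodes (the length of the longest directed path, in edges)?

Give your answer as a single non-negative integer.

Op 1: add_edge(B, D). Edges now: 1
Op 2: add_edge(C, D). Edges now: 2
Op 3: add_edge(A, D). Edges now: 3
Compute levels (Kahn BFS):
  sources (in-degree 0): A, B, C
  process A: level=0
    A->D: in-degree(D)=2, level(D)>=1
  process B: level=0
    B->D: in-degree(D)=1, level(D)>=1
  process C: level=0
    C->D: in-degree(D)=0, level(D)=1, enqueue
  process D: level=1
All levels: A:0, B:0, C:0, D:1
max level = 1

Answer: 1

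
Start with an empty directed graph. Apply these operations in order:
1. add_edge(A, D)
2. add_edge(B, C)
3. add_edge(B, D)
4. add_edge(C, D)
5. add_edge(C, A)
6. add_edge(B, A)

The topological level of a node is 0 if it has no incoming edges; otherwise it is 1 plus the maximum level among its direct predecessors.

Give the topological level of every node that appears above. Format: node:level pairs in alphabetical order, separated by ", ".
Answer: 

Op 1: add_edge(A, D). Edges now: 1
Op 2: add_edge(B, C). Edges now: 2
Op 3: add_edge(B, D). Edges now: 3
Op 4: add_edge(C, D). Edges now: 4
Op 5: add_edge(C, A). Edges now: 5
Op 6: add_edge(B, A). Edges now: 6
Compute levels (Kahn BFS):
  sources (in-degree 0): B
  process B: level=0
    B->A: in-degree(A)=1, level(A)>=1
    B->C: in-degree(C)=0, level(C)=1, enqueue
    B->D: in-degree(D)=2, level(D)>=1
  process C: level=1
    C->A: in-degree(A)=0, level(A)=2, enqueue
    C->D: in-degree(D)=1, level(D)>=2
  process A: level=2
    A->D: in-degree(D)=0, level(D)=3, enqueue
  process D: level=3
All levels: A:2, B:0, C:1, D:3

Answer: A:2, B:0, C:1, D:3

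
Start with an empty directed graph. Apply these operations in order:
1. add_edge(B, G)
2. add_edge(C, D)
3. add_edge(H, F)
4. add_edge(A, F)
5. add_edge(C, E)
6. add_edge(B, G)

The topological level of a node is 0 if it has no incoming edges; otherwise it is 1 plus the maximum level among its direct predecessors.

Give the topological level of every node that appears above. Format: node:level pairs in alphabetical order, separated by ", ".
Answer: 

Answer: A:0, B:0, C:0, D:1, E:1, F:1, G:1, H:0

Derivation:
Op 1: add_edge(B, G). Edges now: 1
Op 2: add_edge(C, D). Edges now: 2
Op 3: add_edge(H, F). Edges now: 3
Op 4: add_edge(A, F). Edges now: 4
Op 5: add_edge(C, E). Edges now: 5
Op 6: add_edge(B, G) (duplicate, no change). Edges now: 5
Compute levels (Kahn BFS):
  sources (in-degree 0): A, B, C, H
  process A: level=0
    A->F: in-degree(F)=1, level(F)>=1
  process B: level=0
    B->G: in-degree(G)=0, level(G)=1, enqueue
  process C: level=0
    C->D: in-degree(D)=0, level(D)=1, enqueue
    C->E: in-degree(E)=0, level(E)=1, enqueue
  process H: level=0
    H->F: in-degree(F)=0, level(F)=1, enqueue
  process G: level=1
  process D: level=1
  process E: level=1
  process F: level=1
All levels: A:0, B:0, C:0, D:1, E:1, F:1, G:1, H:0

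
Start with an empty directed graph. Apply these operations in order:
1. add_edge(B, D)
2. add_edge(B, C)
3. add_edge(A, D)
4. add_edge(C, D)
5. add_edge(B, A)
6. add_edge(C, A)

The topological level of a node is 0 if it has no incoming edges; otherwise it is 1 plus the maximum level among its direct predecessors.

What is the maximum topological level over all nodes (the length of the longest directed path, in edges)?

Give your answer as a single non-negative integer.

Answer: 3

Derivation:
Op 1: add_edge(B, D). Edges now: 1
Op 2: add_edge(B, C). Edges now: 2
Op 3: add_edge(A, D). Edges now: 3
Op 4: add_edge(C, D). Edges now: 4
Op 5: add_edge(B, A). Edges now: 5
Op 6: add_edge(C, A). Edges now: 6
Compute levels (Kahn BFS):
  sources (in-degree 0): B
  process B: level=0
    B->A: in-degree(A)=1, level(A)>=1
    B->C: in-degree(C)=0, level(C)=1, enqueue
    B->D: in-degree(D)=2, level(D)>=1
  process C: level=1
    C->A: in-degree(A)=0, level(A)=2, enqueue
    C->D: in-degree(D)=1, level(D)>=2
  process A: level=2
    A->D: in-degree(D)=0, level(D)=3, enqueue
  process D: level=3
All levels: A:2, B:0, C:1, D:3
max level = 3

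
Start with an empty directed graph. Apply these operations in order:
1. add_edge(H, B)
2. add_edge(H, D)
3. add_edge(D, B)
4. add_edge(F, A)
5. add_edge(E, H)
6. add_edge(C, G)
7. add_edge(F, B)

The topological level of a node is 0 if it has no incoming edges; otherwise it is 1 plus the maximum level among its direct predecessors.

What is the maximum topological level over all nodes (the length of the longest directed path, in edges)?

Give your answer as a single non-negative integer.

Op 1: add_edge(H, B). Edges now: 1
Op 2: add_edge(H, D). Edges now: 2
Op 3: add_edge(D, B). Edges now: 3
Op 4: add_edge(F, A). Edges now: 4
Op 5: add_edge(E, H). Edges now: 5
Op 6: add_edge(C, G). Edges now: 6
Op 7: add_edge(F, B). Edges now: 7
Compute levels (Kahn BFS):
  sources (in-degree 0): C, E, F
  process C: level=0
    C->G: in-degree(G)=0, level(G)=1, enqueue
  process E: level=0
    E->H: in-degree(H)=0, level(H)=1, enqueue
  process F: level=0
    F->A: in-degree(A)=0, level(A)=1, enqueue
    F->B: in-degree(B)=2, level(B)>=1
  process G: level=1
  process H: level=1
    H->B: in-degree(B)=1, level(B)>=2
    H->D: in-degree(D)=0, level(D)=2, enqueue
  process A: level=1
  process D: level=2
    D->B: in-degree(B)=0, level(B)=3, enqueue
  process B: level=3
All levels: A:1, B:3, C:0, D:2, E:0, F:0, G:1, H:1
max level = 3

Answer: 3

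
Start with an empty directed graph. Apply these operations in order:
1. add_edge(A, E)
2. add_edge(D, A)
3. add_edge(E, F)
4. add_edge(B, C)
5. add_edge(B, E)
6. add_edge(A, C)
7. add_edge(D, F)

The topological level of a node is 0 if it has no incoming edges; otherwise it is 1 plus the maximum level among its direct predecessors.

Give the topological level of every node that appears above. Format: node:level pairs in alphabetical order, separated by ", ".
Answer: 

Op 1: add_edge(A, E). Edges now: 1
Op 2: add_edge(D, A). Edges now: 2
Op 3: add_edge(E, F). Edges now: 3
Op 4: add_edge(B, C). Edges now: 4
Op 5: add_edge(B, E). Edges now: 5
Op 6: add_edge(A, C). Edges now: 6
Op 7: add_edge(D, F). Edges now: 7
Compute levels (Kahn BFS):
  sources (in-degree 0): B, D
  process B: level=0
    B->C: in-degree(C)=1, level(C)>=1
    B->E: in-degree(E)=1, level(E)>=1
  process D: level=0
    D->A: in-degree(A)=0, level(A)=1, enqueue
    D->F: in-degree(F)=1, level(F)>=1
  process A: level=1
    A->C: in-degree(C)=0, level(C)=2, enqueue
    A->E: in-degree(E)=0, level(E)=2, enqueue
  process C: level=2
  process E: level=2
    E->F: in-degree(F)=0, level(F)=3, enqueue
  process F: level=3
All levels: A:1, B:0, C:2, D:0, E:2, F:3

Answer: A:1, B:0, C:2, D:0, E:2, F:3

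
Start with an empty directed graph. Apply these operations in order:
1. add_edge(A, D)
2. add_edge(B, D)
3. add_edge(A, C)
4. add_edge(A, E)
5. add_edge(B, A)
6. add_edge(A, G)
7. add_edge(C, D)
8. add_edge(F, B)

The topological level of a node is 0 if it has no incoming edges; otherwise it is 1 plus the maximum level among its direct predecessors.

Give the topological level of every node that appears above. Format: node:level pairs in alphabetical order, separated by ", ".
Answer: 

Op 1: add_edge(A, D). Edges now: 1
Op 2: add_edge(B, D). Edges now: 2
Op 3: add_edge(A, C). Edges now: 3
Op 4: add_edge(A, E). Edges now: 4
Op 5: add_edge(B, A). Edges now: 5
Op 6: add_edge(A, G). Edges now: 6
Op 7: add_edge(C, D). Edges now: 7
Op 8: add_edge(F, B). Edges now: 8
Compute levels (Kahn BFS):
  sources (in-degree 0): F
  process F: level=0
    F->B: in-degree(B)=0, level(B)=1, enqueue
  process B: level=1
    B->A: in-degree(A)=0, level(A)=2, enqueue
    B->D: in-degree(D)=2, level(D)>=2
  process A: level=2
    A->C: in-degree(C)=0, level(C)=3, enqueue
    A->D: in-degree(D)=1, level(D)>=3
    A->E: in-degree(E)=0, level(E)=3, enqueue
    A->G: in-degree(G)=0, level(G)=3, enqueue
  process C: level=3
    C->D: in-degree(D)=0, level(D)=4, enqueue
  process E: level=3
  process G: level=3
  process D: level=4
All levels: A:2, B:1, C:3, D:4, E:3, F:0, G:3

Answer: A:2, B:1, C:3, D:4, E:3, F:0, G:3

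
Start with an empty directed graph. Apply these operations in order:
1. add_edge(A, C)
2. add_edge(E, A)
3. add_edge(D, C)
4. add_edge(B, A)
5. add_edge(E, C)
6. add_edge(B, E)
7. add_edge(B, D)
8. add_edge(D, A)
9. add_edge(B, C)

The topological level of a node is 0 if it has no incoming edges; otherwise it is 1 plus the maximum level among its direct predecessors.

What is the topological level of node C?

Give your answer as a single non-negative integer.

Answer: 3

Derivation:
Op 1: add_edge(A, C). Edges now: 1
Op 2: add_edge(E, A). Edges now: 2
Op 3: add_edge(D, C). Edges now: 3
Op 4: add_edge(B, A). Edges now: 4
Op 5: add_edge(E, C). Edges now: 5
Op 6: add_edge(B, E). Edges now: 6
Op 7: add_edge(B, D). Edges now: 7
Op 8: add_edge(D, A). Edges now: 8
Op 9: add_edge(B, C). Edges now: 9
Compute levels (Kahn BFS):
  sources (in-degree 0): B
  process B: level=0
    B->A: in-degree(A)=2, level(A)>=1
    B->C: in-degree(C)=3, level(C)>=1
    B->D: in-degree(D)=0, level(D)=1, enqueue
    B->E: in-degree(E)=0, level(E)=1, enqueue
  process D: level=1
    D->A: in-degree(A)=1, level(A)>=2
    D->C: in-degree(C)=2, level(C)>=2
  process E: level=1
    E->A: in-degree(A)=0, level(A)=2, enqueue
    E->C: in-degree(C)=1, level(C)>=2
  process A: level=2
    A->C: in-degree(C)=0, level(C)=3, enqueue
  process C: level=3
All levels: A:2, B:0, C:3, D:1, E:1
level(C) = 3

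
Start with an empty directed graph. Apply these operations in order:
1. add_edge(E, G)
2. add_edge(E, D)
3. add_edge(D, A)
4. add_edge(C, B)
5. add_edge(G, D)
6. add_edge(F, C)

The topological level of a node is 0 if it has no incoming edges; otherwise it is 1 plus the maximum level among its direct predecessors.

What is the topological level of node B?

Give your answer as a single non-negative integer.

Answer: 2

Derivation:
Op 1: add_edge(E, G). Edges now: 1
Op 2: add_edge(E, D). Edges now: 2
Op 3: add_edge(D, A). Edges now: 3
Op 4: add_edge(C, B). Edges now: 4
Op 5: add_edge(G, D). Edges now: 5
Op 6: add_edge(F, C). Edges now: 6
Compute levels (Kahn BFS):
  sources (in-degree 0): E, F
  process E: level=0
    E->D: in-degree(D)=1, level(D)>=1
    E->G: in-degree(G)=0, level(G)=1, enqueue
  process F: level=0
    F->C: in-degree(C)=0, level(C)=1, enqueue
  process G: level=1
    G->D: in-degree(D)=0, level(D)=2, enqueue
  process C: level=1
    C->B: in-degree(B)=0, level(B)=2, enqueue
  process D: level=2
    D->A: in-degree(A)=0, level(A)=3, enqueue
  process B: level=2
  process A: level=3
All levels: A:3, B:2, C:1, D:2, E:0, F:0, G:1
level(B) = 2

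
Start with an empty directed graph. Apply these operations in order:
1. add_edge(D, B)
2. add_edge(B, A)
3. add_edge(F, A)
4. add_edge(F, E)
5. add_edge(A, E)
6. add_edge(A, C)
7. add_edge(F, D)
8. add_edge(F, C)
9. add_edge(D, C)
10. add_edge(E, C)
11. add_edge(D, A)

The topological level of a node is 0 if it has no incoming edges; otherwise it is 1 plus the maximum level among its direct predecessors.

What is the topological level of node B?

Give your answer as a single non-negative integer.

Op 1: add_edge(D, B). Edges now: 1
Op 2: add_edge(B, A). Edges now: 2
Op 3: add_edge(F, A). Edges now: 3
Op 4: add_edge(F, E). Edges now: 4
Op 5: add_edge(A, E). Edges now: 5
Op 6: add_edge(A, C). Edges now: 6
Op 7: add_edge(F, D). Edges now: 7
Op 8: add_edge(F, C). Edges now: 8
Op 9: add_edge(D, C). Edges now: 9
Op 10: add_edge(E, C). Edges now: 10
Op 11: add_edge(D, A). Edges now: 11
Compute levels (Kahn BFS):
  sources (in-degree 0): F
  process F: level=0
    F->A: in-degree(A)=2, level(A)>=1
    F->C: in-degree(C)=3, level(C)>=1
    F->D: in-degree(D)=0, level(D)=1, enqueue
    F->E: in-degree(E)=1, level(E)>=1
  process D: level=1
    D->A: in-degree(A)=1, level(A)>=2
    D->B: in-degree(B)=0, level(B)=2, enqueue
    D->C: in-degree(C)=2, level(C)>=2
  process B: level=2
    B->A: in-degree(A)=0, level(A)=3, enqueue
  process A: level=3
    A->C: in-degree(C)=1, level(C)>=4
    A->E: in-degree(E)=0, level(E)=4, enqueue
  process E: level=4
    E->C: in-degree(C)=0, level(C)=5, enqueue
  process C: level=5
All levels: A:3, B:2, C:5, D:1, E:4, F:0
level(B) = 2

Answer: 2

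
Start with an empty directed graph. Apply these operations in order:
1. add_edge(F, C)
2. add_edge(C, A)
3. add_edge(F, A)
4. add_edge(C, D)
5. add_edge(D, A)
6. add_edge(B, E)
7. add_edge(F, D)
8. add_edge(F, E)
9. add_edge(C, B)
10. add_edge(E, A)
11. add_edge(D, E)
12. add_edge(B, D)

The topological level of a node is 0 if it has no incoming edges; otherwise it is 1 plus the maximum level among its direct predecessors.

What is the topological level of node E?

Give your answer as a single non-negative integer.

Op 1: add_edge(F, C). Edges now: 1
Op 2: add_edge(C, A). Edges now: 2
Op 3: add_edge(F, A). Edges now: 3
Op 4: add_edge(C, D). Edges now: 4
Op 5: add_edge(D, A). Edges now: 5
Op 6: add_edge(B, E). Edges now: 6
Op 7: add_edge(F, D). Edges now: 7
Op 8: add_edge(F, E). Edges now: 8
Op 9: add_edge(C, B). Edges now: 9
Op 10: add_edge(E, A). Edges now: 10
Op 11: add_edge(D, E). Edges now: 11
Op 12: add_edge(B, D). Edges now: 12
Compute levels (Kahn BFS):
  sources (in-degree 0): F
  process F: level=0
    F->A: in-degree(A)=3, level(A)>=1
    F->C: in-degree(C)=0, level(C)=1, enqueue
    F->D: in-degree(D)=2, level(D)>=1
    F->E: in-degree(E)=2, level(E)>=1
  process C: level=1
    C->A: in-degree(A)=2, level(A)>=2
    C->B: in-degree(B)=0, level(B)=2, enqueue
    C->D: in-degree(D)=1, level(D)>=2
  process B: level=2
    B->D: in-degree(D)=0, level(D)=3, enqueue
    B->E: in-degree(E)=1, level(E)>=3
  process D: level=3
    D->A: in-degree(A)=1, level(A)>=4
    D->E: in-degree(E)=0, level(E)=4, enqueue
  process E: level=4
    E->A: in-degree(A)=0, level(A)=5, enqueue
  process A: level=5
All levels: A:5, B:2, C:1, D:3, E:4, F:0
level(E) = 4

Answer: 4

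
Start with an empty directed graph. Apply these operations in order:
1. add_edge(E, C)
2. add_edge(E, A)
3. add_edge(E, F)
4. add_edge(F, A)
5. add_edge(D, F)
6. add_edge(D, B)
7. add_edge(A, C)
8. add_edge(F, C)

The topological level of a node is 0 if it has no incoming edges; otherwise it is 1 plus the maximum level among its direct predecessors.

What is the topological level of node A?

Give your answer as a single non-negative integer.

Op 1: add_edge(E, C). Edges now: 1
Op 2: add_edge(E, A). Edges now: 2
Op 3: add_edge(E, F). Edges now: 3
Op 4: add_edge(F, A). Edges now: 4
Op 5: add_edge(D, F). Edges now: 5
Op 6: add_edge(D, B). Edges now: 6
Op 7: add_edge(A, C). Edges now: 7
Op 8: add_edge(F, C). Edges now: 8
Compute levels (Kahn BFS):
  sources (in-degree 0): D, E
  process D: level=0
    D->B: in-degree(B)=0, level(B)=1, enqueue
    D->F: in-degree(F)=1, level(F)>=1
  process E: level=0
    E->A: in-degree(A)=1, level(A)>=1
    E->C: in-degree(C)=2, level(C)>=1
    E->F: in-degree(F)=0, level(F)=1, enqueue
  process B: level=1
  process F: level=1
    F->A: in-degree(A)=0, level(A)=2, enqueue
    F->C: in-degree(C)=1, level(C)>=2
  process A: level=2
    A->C: in-degree(C)=0, level(C)=3, enqueue
  process C: level=3
All levels: A:2, B:1, C:3, D:0, E:0, F:1
level(A) = 2

Answer: 2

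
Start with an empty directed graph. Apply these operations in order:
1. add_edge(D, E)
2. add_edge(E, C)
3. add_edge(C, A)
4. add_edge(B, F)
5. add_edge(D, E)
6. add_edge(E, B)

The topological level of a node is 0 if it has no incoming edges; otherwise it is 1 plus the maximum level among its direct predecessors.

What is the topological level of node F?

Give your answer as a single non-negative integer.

Answer: 3

Derivation:
Op 1: add_edge(D, E). Edges now: 1
Op 2: add_edge(E, C). Edges now: 2
Op 3: add_edge(C, A). Edges now: 3
Op 4: add_edge(B, F). Edges now: 4
Op 5: add_edge(D, E) (duplicate, no change). Edges now: 4
Op 6: add_edge(E, B). Edges now: 5
Compute levels (Kahn BFS):
  sources (in-degree 0): D
  process D: level=0
    D->E: in-degree(E)=0, level(E)=1, enqueue
  process E: level=1
    E->B: in-degree(B)=0, level(B)=2, enqueue
    E->C: in-degree(C)=0, level(C)=2, enqueue
  process B: level=2
    B->F: in-degree(F)=0, level(F)=3, enqueue
  process C: level=2
    C->A: in-degree(A)=0, level(A)=3, enqueue
  process F: level=3
  process A: level=3
All levels: A:3, B:2, C:2, D:0, E:1, F:3
level(F) = 3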